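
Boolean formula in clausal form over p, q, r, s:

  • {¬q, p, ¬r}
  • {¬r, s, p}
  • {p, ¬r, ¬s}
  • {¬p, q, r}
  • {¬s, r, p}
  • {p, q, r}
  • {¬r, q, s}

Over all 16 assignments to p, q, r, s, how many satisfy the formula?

6

The models are:
  p=F q=T r=F s=F
  p=T q=F r=T s=T
  p=T q=T r=F s=F
  p=T q=T r=F s=T
  p=T q=T r=T s=F
  p=T q=T r=T s=T
That's 6 in total.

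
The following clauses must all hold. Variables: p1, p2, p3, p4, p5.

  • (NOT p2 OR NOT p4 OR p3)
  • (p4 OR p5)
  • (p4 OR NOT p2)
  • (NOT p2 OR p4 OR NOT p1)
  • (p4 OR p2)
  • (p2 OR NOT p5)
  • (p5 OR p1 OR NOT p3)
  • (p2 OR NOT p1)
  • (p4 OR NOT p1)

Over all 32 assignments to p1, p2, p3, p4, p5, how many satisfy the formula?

4

The models are:
  p1=0 p2=0 p3=0 p4=1 p5=0
  p1=0 p2=1 p3=1 p4=1 p5=1
  p1=1 p2=1 p3=1 p4=1 p5=0
  p1=1 p2=1 p3=1 p4=1 p5=1
Count: 4.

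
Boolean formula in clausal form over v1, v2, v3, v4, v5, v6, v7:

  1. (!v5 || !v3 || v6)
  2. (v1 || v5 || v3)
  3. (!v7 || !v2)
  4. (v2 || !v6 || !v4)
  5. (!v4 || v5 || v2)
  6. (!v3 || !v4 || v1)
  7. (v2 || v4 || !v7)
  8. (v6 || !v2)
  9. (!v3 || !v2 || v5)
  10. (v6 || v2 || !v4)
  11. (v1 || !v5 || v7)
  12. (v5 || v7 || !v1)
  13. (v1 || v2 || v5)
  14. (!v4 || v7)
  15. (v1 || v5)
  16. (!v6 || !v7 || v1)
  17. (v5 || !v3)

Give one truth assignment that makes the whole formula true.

v1 = 1  v2 = 0  v3 = 0  v4 = 0  v5 = 1  v6 = 1  v7 = 0

Check each clause:
  1. (!v3 || !v5 || v6) — !v3 is true.
  2. (v5 || v3 || v1) — v1 is true.
  3. (!v7 || !v2) — !v7 is true.
  4. (!v4 || v2 || !v6) — !v4 is true.
  5. (!v4 || v5 || v2) — !v4 is true.
  6. (!v3 || !v4 || v1) — v1 is true.
  7. (v2 || !v7 || v4) — !v7 is true.
  8. (v6 || !v2) — !v2 is true.
  9. (!v3 || !v2 || v5) — v5 is true.
  10. (!v4 || v6 || v2) — !v4 is true.
  11. (v7 || !v5 || v1) — v1 is true.
  12. (v5 || v7 || !v1) — v5 is true.
  13. (v2 || v5 || v1) — v1 is true.
  14. (v7 || !v4) — !v4 is true.
  15. (v1 || v5) — v1 is true.
  16. (v1 || !v6 || !v7) — v1 is true.
  17. (v5 || !v3) — !v3 is true.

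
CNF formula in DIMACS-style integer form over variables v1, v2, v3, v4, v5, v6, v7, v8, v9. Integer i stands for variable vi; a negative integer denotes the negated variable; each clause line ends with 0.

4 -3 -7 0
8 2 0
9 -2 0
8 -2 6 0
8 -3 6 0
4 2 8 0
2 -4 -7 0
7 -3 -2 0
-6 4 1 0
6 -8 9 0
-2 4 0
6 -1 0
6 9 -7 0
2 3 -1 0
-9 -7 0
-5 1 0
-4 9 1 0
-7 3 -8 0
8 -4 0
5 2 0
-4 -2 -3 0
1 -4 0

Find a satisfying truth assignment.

Set v1 = True and propagate.
  then v6 is forced to True.
The remaining clauses are satisfied by v2 = False, v3 = True, v4 = True, v5 = True, v7 = False, v8 = True, v9 = True.

v1=1  v2=0  v3=1  v4=1  v5=1  v6=1  v7=0  v8=1  v9=1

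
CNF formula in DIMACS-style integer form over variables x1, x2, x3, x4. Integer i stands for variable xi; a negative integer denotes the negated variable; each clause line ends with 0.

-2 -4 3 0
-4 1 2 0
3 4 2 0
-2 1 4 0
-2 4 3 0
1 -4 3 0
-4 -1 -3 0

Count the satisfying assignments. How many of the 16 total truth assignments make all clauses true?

5

Satisfying assignments:
  x1=F x2=F x3=T x4=F
  x1=F x2=T x3=T x4=T
  x1=T x2=F x3=F x4=T
  x1=T x2=F x3=T x4=F
  x1=T x2=T x3=T x4=F
Count: 5.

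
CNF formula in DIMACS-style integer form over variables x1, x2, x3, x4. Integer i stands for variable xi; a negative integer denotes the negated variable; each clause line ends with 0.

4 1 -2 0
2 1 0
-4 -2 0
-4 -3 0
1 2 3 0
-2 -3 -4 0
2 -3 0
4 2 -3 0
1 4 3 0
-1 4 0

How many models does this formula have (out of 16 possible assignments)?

1

Satisfying assignments:
  x1=T x2=F x3=F x4=T
Count: 1.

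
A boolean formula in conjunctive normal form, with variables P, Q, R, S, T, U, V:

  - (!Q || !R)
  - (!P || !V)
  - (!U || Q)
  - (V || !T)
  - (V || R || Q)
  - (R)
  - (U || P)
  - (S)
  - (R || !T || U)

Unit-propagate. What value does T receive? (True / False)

False

(R) is a unit clause: R = True.
(!Q || !R): since R = True, the clause reduces to (!Q). Q = False.
(Q || !U): since Q = False, the clause reduces to (!U). U = False.
From (P || U) and U = False: P = True.
In (!V || !P), !P is now false; !V must hold, so V = False.
From (!T || V) and V = False: T = False.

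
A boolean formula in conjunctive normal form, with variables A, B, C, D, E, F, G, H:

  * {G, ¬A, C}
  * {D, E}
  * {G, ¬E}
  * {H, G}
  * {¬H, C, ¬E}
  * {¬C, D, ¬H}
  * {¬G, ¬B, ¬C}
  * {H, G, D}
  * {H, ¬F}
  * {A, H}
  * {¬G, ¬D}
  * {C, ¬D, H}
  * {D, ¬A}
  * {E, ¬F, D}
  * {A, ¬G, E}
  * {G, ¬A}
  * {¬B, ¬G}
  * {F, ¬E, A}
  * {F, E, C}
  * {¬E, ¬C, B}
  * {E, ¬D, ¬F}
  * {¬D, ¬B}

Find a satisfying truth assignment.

A=F, B=F, C=T, D=T, E=F, F=F, G=F, H=T

Check each clause:
  1. {G, ¬A, C} — C is true.
  2. {E, D} — D is true.
  3. {G, ¬E} — ¬E is true.
  4. {G, H} — H is true.
  5. {¬E, C, ¬H} — C is true.
  6. {¬H, ¬C, D} — D is true.
  7. {¬B, ¬C, ¬G} — ¬G is true.
  8. {G, D, H} — H is true.
  9. {H, ¬F} — H is true.
  10. {H, A} — H is true.
  11. {¬G, ¬D} — ¬G is true.
  12. {¬D, H, C} — H is true.
  13. {D, ¬A} — D is true.
  14. {¬F, E, D} — ¬F is true.
  15. {¬G, E, A} — ¬G is true.
  16. {G, ¬A} — ¬A is true.
  17. {¬G, ¬B} — ¬G is true.
  18. {F, ¬E, A} — ¬E is true.
  19. {E, F, C} — C is true.
  20. {¬E, B, ¬C} — ¬E is true.
  21. {E, ¬F, ¬D} — ¬F is true.
  22. {¬B, ¬D} — ¬B is true.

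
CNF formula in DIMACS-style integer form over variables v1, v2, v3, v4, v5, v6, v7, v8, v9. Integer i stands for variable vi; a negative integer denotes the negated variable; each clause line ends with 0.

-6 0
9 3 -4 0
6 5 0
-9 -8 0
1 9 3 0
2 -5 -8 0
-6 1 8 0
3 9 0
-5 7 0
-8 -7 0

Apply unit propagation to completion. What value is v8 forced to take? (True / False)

False

(~v6) stands alone — v6 = False.
(v5 \/ v6): since v6 = False, the clause reduces to (v5). v5 = True.
(v7 \/ ~v5) with v5 = True leaves only v7, so v7 = True.
(~v7 \/ ~v8): since v7 = True, the clause reduces to (~v8). v8 = False.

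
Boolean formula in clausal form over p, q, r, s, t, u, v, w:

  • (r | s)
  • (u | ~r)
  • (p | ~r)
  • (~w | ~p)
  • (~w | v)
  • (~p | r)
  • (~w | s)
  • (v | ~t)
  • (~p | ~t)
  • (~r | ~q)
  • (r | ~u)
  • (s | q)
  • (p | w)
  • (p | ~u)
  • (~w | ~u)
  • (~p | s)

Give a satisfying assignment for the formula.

p=True, q=False, r=True, s=True, t=False, u=True, v=False, w=False

Check each clause:
  1. (s | r) — r is true.
  2. (~r | u) — u is true.
  3. (p | ~r) — p is true.
  4. (~p | ~w) — ~w is true.
  5. (v | ~w) — ~w is true.
  6. (~p | r) — r is true.
  7. (s | ~w) — ~w is true.
  8. (v | ~t) — ~t is true.
  9. (~t | ~p) — ~t is true.
  10. (~r | ~q) — ~q is true.
  11. (r | ~u) — r is true.
  12. (s | q) — s is true.
  13. (w | p) — p is true.
  14. (~u | p) — p is true.
  15. (~u | ~w) — ~w is true.
  16. (s | ~p) — s is true.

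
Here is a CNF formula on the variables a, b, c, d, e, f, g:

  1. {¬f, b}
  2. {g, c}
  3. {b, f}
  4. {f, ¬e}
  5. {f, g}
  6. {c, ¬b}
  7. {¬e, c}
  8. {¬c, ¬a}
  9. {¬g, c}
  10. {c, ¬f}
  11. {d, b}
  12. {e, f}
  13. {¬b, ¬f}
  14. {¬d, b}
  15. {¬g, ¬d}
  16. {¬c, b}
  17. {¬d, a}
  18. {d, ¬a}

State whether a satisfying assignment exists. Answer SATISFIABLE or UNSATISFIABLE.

b = True:
  propagation gives c=True, a=False, f=False, e=False; an empty clause results — contradiction.
b = False:
  propagation gives f=False; an empty clause results — contradiction.
Every branch closes, so no satisfying assignment exists.

UNSATISFIABLE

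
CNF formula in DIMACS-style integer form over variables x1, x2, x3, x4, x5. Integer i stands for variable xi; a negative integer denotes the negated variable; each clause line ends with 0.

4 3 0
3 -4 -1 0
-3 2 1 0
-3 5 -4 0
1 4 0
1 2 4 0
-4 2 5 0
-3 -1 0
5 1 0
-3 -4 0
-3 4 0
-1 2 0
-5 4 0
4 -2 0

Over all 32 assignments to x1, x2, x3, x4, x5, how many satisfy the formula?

2

Satisfying assignments:
  x1=F x2=F x3=F x4=T x5=T
  x1=F x2=T x3=F x4=T x5=T
Count: 2.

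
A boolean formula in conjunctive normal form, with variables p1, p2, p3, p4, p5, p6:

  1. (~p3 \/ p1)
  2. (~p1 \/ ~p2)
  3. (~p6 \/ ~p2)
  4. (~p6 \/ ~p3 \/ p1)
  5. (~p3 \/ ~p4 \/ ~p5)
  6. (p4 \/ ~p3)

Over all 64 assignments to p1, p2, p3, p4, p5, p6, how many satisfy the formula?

22

Split on p3, then p1.
  p3=1, p1=1: remaining (p2,p4,p5,p6) ∈ {(0,1,0,0); (0,1,0,1)} — 2.
  p3=1, p1=0: a clause becomes empty — 0.
  p3=0, p1=1: forces p2=0; p4, p5, p6 free → 2^3 = 8.
  p3=0, p1=0: p4, p5 free; 3 ways for (p2,p6) × 2^2 = 12.
Total: 2 + 0 + 8 + 12 = 22.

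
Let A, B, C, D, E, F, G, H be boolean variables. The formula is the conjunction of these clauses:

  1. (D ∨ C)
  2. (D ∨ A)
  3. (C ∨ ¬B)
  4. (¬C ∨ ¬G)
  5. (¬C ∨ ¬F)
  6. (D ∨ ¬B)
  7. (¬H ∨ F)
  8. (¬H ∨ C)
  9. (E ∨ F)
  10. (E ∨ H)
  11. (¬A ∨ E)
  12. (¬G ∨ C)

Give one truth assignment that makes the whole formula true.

D occurs only positively in the remaining clauses — set D = True.
E occurs only positively in the remaining clauses — set E = True.
Branch on B: take B = True.
  then C is forced to True.
  then G is forced to False.
  then F is forced to False.
  then H is forced to False.
A is now unconstrained; take A = False.
Check each clause:
  1. (C ∨ D) — C is true.
  2. (D ∨ A) — D is true.
  3. (¬B ∨ C) — C is true.
  4. (¬G ∨ ¬C) — ¬G is true.
  5. (¬C ∨ ¬F) — ¬F is true.
  6. (D ∨ ¬B) — D is true.
  7. (F ∨ ¬H) — ¬H is true.
  8. (¬H ∨ C) — ¬H is true.
  9. (F ∨ E) — E is true.
  10. (E ∨ H) — E is true.
  11. (E ∨ ¬A) — E is true.
  12. (¬G ∨ C) — ¬G is true.

A=0, B=1, C=1, D=1, E=1, F=0, G=0, H=0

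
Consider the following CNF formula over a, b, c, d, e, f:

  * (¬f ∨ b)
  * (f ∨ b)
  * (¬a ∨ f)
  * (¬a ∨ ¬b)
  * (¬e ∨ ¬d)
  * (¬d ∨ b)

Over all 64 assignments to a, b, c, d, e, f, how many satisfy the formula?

12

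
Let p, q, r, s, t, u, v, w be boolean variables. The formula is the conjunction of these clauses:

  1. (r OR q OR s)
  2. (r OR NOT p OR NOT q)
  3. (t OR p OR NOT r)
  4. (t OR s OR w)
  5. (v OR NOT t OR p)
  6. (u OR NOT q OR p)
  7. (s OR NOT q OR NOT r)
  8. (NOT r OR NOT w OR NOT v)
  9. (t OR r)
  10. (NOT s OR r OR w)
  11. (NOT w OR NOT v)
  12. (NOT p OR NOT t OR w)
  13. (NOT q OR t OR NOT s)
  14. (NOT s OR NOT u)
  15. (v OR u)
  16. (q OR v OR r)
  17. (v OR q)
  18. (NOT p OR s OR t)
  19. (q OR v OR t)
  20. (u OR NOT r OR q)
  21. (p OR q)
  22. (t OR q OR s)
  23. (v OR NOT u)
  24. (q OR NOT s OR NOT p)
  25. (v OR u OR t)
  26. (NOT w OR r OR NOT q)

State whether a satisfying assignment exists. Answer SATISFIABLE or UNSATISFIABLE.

Set p = False and propagate.
  then q is forced to True.
  then u is forced to True.
  then s is forced to False.
  then r is forced to False.
  then t is forced to True.
  then v is forced to True.
  then w is forced to False.
Every clause has at least one true literal under this assignment.
So p=False, q=True, r=False, s=False, t=True, u=True, v=True, w=False is a satisfying assignment.

SATISFIABLE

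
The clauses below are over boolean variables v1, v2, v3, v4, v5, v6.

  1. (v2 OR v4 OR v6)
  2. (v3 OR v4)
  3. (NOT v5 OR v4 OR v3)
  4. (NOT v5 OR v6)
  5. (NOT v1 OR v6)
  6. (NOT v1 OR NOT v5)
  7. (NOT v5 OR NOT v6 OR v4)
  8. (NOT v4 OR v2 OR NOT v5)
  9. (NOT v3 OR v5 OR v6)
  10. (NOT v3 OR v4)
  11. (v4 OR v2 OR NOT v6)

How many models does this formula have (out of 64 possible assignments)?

Case analysis on v4 and v5:
  v4=T, v5=T: remaining (v1,v2,v3,v6) ∈ {(F,T,F,T); (F,T,T,T)} — 2.
  v4=T, v5=F: v2 free; 5 ways for (v1,v3,v6) × 2^1 = 10.
  v4=F, v5=T: a clause becomes empty — 0.
  v4=F, v5=F: a clause becomes empty — 0.
Total: 2 + 10 + 0 + 0 = 12.

12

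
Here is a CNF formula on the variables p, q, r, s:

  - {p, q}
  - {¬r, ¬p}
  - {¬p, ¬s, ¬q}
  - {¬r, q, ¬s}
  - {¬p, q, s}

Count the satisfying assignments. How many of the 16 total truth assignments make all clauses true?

6

Satisfying assignments:
  p=0 q=1 r=0 s=0
  p=0 q=1 r=0 s=1
  p=0 q=1 r=1 s=0
  p=0 q=1 r=1 s=1
  p=1 q=0 r=0 s=1
  p=1 q=1 r=0 s=0
That's 6 in total.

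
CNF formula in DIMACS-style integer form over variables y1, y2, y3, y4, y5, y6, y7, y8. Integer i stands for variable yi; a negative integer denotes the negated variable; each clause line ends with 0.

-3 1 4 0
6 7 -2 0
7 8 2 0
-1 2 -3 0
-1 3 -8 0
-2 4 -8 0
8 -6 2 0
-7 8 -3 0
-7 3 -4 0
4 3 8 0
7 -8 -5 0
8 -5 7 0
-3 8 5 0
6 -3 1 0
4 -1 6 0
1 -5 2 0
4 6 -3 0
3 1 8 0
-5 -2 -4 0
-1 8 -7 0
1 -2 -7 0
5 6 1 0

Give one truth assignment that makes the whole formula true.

y1=T  y2=T  y3=T  y4=T  y5=F  y6=T  y7=F  y8=T

Check each clause:
  1. (y4 ∨ y1 ∨ ¬y3) — y1 is true.
  2. (y7 ∨ y6 ∨ ¬y2) — y6 is true.
  3. (y8 ∨ y7 ∨ y2) — y8 is true.
  4. (y2 ∨ ¬y1 ∨ ¬y3) — y2 is true.
  5. (y3 ∨ ¬y1 ∨ ¬y8) — y3 is true.
  6. (¬y2 ∨ ¬y8 ∨ y4) — y4 is true.
  7. (y2 ∨ ¬y6 ∨ y8) — y8 is true.
  8. (¬y3 ∨ y8 ∨ ¬y7) — y8 is true.
  9. (¬y4 ∨ y3 ∨ ¬y7) — ¬y7 is true.
  10. (y8 ∨ y4 ∨ y3) — y8 is true.
  11. (¬y8 ∨ y7 ∨ ¬y5) — ¬y5 is true.
  12. (¬y5 ∨ y7 ∨ y8) — y8 is true.
  13. (y5 ∨ y8 ∨ ¬y3) — y8 is true.
  14. (¬y3 ∨ y6 ∨ y1) — y1 is true.
  15. (¬y1 ∨ y6 ∨ y4) — y4 is true.
  16. (¬y5 ∨ y1 ∨ y2) — y1 is true.
  17. (y4 ∨ ¬y3 ∨ y6) — y4 is true.
  18. (y3 ∨ y8 ∨ y1) — y8 is true.
  19. (¬y4 ∨ ¬y5 ∨ ¬y2) — ¬y5 is true.
  20. (¬y1 ∨ ¬y7 ∨ y8) — y8 is true.
  21. (¬y7 ∨ y1 ∨ ¬y2) — ¬y7 is true.
  22. (y6 ∨ y5 ∨ y1) — y1 is true.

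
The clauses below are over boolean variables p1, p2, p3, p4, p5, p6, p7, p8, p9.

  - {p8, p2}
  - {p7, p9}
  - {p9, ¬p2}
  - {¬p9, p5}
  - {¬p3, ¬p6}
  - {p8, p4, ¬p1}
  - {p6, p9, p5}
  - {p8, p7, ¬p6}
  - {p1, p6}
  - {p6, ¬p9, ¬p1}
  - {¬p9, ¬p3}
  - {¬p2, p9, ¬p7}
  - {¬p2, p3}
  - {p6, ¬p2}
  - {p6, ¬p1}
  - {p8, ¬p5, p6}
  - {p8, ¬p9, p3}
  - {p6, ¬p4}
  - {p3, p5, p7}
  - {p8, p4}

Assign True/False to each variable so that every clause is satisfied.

p1=False  p2=False  p3=False  p4=True  p5=False  p6=True  p7=True  p8=True  p9=False

Pure literal: p8 appears only positively; assign p8 = True.
Branch on p1: take p1 = False.
  then p6 is forced to True.
  then p3 is forced to False.
  then p2 is forced to False.
For the remaining variables, p4 = True, p5 = False, p7 = True, p9 = False works.
Every clause has at least one true literal under this assignment.
Check each clause:
  1. {p2, p8} — p8 is true.
  2. {p9, p7} — p7 is true.
  3. {p9, ¬p2} — ¬p2 is true.
  4. {p5, ¬p9} — ¬p9 is true.
  5. {¬p6, ¬p3} — ¬p3 is true.
  6. {¬p1, p4, p8} — p8 is true.
  7. {p5, p6, p9} — p6 is true.
  8. {p8, ¬p6, p7} — p8 is true.
  9. {p1, p6} — p6 is true.
  10. {¬p9, ¬p1, p6} — ¬p9 is true.
  11. {¬p3, ¬p9} — ¬p3 is true.
  12. {¬p7, ¬p2, p9} — ¬p2 is true.
  13. {¬p2, p3} — ¬p2 is true.
  14. {¬p2, p6} — p6 is true.
  15. {p6, ¬p1} — p6 is true.
  16. {p8, ¬p5, p6} — p8 is true.
  17. {p8, p3, ¬p9} — p8 is true.
  18. {¬p4, p6} — p6 is true.
  19. {p5, p3, p7} — p7 is true.
  20. {p8, p4} — p8 is true.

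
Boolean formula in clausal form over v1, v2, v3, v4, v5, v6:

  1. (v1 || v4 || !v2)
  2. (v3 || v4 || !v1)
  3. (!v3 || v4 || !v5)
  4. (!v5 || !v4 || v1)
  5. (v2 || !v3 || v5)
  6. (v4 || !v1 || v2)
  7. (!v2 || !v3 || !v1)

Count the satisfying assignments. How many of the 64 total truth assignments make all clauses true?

20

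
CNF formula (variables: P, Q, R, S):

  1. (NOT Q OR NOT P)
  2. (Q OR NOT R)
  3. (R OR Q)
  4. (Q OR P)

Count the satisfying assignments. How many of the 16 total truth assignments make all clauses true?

4

Satisfying assignments:
  P=0 Q=1 R=0 S=0
  P=0 Q=1 R=0 S=1
  P=0 Q=1 R=1 S=0
  P=0 Q=1 R=1 S=1
That's 4 in total.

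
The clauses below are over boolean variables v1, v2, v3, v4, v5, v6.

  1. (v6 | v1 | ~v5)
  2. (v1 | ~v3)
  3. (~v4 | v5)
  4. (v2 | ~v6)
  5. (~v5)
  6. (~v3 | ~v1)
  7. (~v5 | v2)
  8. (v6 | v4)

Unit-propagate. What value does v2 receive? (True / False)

(~v5) is a unit clause: v5 = False.
(~v4 | v5) with v5 = False leaves only ~v4, so v4 = False.
(v6 | v4): since v4 = False, the clause reduces to (v6). v6 = True.
From (v2 | ~v6) and v6 = True: v2 = True.

True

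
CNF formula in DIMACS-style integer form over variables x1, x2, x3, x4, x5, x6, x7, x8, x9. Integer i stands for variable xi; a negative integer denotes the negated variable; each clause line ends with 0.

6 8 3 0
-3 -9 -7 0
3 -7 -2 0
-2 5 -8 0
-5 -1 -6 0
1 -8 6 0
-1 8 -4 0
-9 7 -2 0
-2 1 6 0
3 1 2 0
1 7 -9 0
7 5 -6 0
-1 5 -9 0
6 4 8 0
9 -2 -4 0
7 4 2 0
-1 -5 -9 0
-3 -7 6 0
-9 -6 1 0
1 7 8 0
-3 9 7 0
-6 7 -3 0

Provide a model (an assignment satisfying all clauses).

Branch on x1: take x1 = True.
Try x2 = False.
Try x3 = False.
For the remaining variables, x4 = True, x5 = True, x6 = False, x7 = True, x8 = True, x9 = False works.

x1 = T  x2 = F  x3 = F  x4 = T  x5 = T  x6 = F  x7 = T  x8 = T  x9 = F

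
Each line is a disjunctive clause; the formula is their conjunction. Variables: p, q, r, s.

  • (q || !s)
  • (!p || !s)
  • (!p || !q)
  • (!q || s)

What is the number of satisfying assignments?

The models are:
  p=0 q=0 r=0 s=0
  p=0 q=0 r=1 s=0
  p=0 q=1 r=0 s=1
  p=0 q=1 r=1 s=1
  p=1 q=0 r=0 s=0
  p=1 q=0 r=1 s=0
That's 6 in total.

6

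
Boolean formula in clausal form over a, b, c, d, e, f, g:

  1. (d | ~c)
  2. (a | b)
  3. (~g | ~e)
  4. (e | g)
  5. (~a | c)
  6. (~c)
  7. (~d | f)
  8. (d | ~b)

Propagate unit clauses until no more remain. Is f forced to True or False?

True

(~c) stands alone — c = False.
In (~a | c), c is now false; ~a must hold, so a = False.
(b | a): since a = False, the clause reduces to (b). b = True.
(~b | d) with b = True leaves only d, so d = True.
In (f | ~d), ~d is now false; f must hold, so f = True.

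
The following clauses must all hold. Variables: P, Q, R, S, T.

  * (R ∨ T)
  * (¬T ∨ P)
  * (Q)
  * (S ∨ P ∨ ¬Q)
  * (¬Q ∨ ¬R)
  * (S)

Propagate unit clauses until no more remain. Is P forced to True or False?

Unit clause (Q) sets Q = True.
(¬Q ∨ ¬R): since Q = True, the clause reduces to (¬R). R = False.
(R ∨ T) with R = False leaves only T, so T = True.
In (P ∨ ¬T), ¬T is now false; P must hold, so P = True.

True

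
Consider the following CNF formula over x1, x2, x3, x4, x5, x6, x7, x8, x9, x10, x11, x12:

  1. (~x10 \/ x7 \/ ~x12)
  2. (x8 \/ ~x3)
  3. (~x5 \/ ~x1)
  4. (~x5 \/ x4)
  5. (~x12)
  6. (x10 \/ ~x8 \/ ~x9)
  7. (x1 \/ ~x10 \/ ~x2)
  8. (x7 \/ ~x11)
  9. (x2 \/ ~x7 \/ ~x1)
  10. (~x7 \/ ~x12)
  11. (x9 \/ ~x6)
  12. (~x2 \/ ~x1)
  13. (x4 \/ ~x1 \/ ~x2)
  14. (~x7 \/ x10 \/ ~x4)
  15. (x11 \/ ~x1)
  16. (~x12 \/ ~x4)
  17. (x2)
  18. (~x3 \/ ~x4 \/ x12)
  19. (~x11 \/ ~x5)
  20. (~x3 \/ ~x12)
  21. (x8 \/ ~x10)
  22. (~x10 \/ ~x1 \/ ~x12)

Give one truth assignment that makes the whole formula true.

x1 = False  x2 = True  x3 = False  x4 = True  x5 = False  x6 = False  x7 = False  x8 = True  x9 = False  x10 = False  x11 = False  x12 = False

Unit propagation: (~x12) forces x12 = False.
(x2) is a unit clause, so x2 = True.
Unit propagation: (~x1) forces x1 = False.
Unit propagation: (~x10) forces x10 = False.
x3 occurs only negated in the remaining clauses — set x3 = False.
x5 occurs only negated in the remaining clauses — set x5 = False.
Branch on x4: take x4 = True.
  then x7 is forced to False.
  then x11 is forced to False.
The remaining clauses are satisfied by x6 = False, x8 = True, x9 = False.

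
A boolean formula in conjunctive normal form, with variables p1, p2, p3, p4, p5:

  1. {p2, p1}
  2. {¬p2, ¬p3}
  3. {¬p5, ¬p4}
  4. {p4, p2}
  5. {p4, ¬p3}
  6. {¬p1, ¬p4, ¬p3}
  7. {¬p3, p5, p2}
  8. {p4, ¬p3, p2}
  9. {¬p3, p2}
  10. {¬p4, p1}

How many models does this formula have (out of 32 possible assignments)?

Satisfying assignments:
  p1=0 p2=1 p3=0 p4=0 p5=0
  p1=0 p2=1 p3=0 p4=0 p5=1
  p1=1 p2=0 p3=0 p4=1 p5=0
  p1=1 p2=1 p3=0 p4=0 p5=0
  p1=1 p2=1 p3=0 p4=0 p5=1
  p1=1 p2=1 p3=0 p4=1 p5=0
That's 6 in total.

6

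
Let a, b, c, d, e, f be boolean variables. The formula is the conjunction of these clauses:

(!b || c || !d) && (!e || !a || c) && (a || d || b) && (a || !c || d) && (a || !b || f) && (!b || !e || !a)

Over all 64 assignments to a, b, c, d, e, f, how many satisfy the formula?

30

Split on a, then b.
  a=T, b=T: f free; 3 ways for (c,d,e) × 2^1 = 6.
  a=T, b=F: d, f free; 3 ways for (c,e) × 2^2 = 12.
  a=F, b=T: remaining (c,d,e,f) ∈ {(F,F,F,T); (F,F,T,T); (T,T,F,T); (T,T,T,T)} — 4.
  a=F, b=F: forces d=T; c, e, f free → 2^3 = 8.
Total: 6 + 12 + 4 + 8 = 30.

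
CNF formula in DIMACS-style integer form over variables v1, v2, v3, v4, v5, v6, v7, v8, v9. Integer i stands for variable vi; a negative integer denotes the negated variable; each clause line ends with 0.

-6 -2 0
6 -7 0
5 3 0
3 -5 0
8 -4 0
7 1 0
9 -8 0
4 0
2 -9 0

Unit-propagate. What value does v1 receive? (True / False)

(v4) is a unit clause: v4 = True.
From (v8 | ~v4) and v4 = True: v8 = True.
(~v8 | v9): since v8 = True, the clause reduces to (v9). v9 = True.
In (v2 | ~v9), ~v9 is now false; v2 must hold, so v2 = True.
From (~v6 | ~v2) and v2 = True: v6 = False.
(v6 | ~v7): since v6 = False, the clause reduces to (~v7). v7 = False.
In (v1 | v7), v7 is now false; v1 must hold, so v1 = True.

True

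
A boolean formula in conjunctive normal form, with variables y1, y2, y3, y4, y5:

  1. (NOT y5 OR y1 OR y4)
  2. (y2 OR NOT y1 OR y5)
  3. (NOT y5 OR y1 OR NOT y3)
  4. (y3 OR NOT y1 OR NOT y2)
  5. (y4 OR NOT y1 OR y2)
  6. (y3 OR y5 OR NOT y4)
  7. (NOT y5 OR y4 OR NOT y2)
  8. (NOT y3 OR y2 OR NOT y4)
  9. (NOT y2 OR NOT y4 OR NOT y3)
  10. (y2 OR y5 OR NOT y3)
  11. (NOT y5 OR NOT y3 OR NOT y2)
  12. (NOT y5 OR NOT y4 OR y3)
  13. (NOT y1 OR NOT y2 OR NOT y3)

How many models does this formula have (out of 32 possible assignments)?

The models are:
  y1=0 y2=0 y3=0 y4=0 y5=0
  y1=0 y2=1 y3=0 y4=0 y5=0
  y1=0 y2=1 y3=1 y4=0 y5=0
Count: 3.

3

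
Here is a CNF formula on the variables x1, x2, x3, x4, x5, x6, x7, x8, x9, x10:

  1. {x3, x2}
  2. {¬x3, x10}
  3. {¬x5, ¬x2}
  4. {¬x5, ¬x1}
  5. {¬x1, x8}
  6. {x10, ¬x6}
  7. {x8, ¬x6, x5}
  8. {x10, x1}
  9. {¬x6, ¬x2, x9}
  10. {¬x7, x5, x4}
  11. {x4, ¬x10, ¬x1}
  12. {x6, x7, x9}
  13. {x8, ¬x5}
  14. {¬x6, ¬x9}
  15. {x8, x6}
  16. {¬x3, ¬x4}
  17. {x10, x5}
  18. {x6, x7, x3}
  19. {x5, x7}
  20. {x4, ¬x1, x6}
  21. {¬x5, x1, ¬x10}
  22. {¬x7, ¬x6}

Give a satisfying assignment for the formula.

x1 = 0, x2 = 1, x3 = 0, x4 = 1, x5 = 0, x6 = 0, x7 = 1, x8 = 1, x9 = 1, x10 = 1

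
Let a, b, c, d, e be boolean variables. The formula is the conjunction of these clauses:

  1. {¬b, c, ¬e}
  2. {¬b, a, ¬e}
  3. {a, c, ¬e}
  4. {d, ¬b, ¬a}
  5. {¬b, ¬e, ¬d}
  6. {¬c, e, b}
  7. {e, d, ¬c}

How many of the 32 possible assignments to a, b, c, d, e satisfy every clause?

15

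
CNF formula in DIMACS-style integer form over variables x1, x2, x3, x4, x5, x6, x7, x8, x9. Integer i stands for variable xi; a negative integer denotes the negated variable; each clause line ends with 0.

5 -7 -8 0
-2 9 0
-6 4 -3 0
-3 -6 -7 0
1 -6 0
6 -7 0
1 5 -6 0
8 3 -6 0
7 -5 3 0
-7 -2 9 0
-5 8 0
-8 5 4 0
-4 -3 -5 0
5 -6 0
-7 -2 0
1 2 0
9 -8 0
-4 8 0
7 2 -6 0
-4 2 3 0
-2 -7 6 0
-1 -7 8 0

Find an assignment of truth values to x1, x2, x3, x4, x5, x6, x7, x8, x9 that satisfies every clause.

x9 occurs only positively in the remaining clauses — set x9 = True.
Set x1 = True and propagate.
Try x2 = False.
Branch on x3: take x3 = True.
For the remaining variables, x4 = True, x5 = False, x6 = False, x7 = False, x8 = True works.

x1 = True, x2 = False, x3 = True, x4 = True, x5 = False, x6 = False, x7 = False, x8 = True, x9 = True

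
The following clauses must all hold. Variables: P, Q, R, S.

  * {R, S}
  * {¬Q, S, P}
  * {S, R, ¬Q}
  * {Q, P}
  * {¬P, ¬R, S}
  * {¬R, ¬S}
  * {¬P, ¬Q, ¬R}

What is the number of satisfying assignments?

The models are:
  P=0 Q=1 R=0 S=1
  P=1 Q=0 R=0 S=1
  P=1 Q=1 R=0 S=1
That's 3 in total.

3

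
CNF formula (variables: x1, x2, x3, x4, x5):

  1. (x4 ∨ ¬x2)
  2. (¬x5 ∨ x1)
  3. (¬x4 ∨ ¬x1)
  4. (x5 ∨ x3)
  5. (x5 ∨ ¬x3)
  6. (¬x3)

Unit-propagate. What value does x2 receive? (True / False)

Unit clause (¬x3) sets x3 = False.
(x3 ∨ x5): since x3 = False, the clause reduces to (x5). x5 = True.
(¬x5 ∨ x1): since x5 = True, the clause reduces to (x1). x1 = True.
In (¬x4 ∨ ¬x1), ¬x1 is now false; ¬x4 must hold, so x4 = False.
From (x4 ∨ ¬x2) and x4 = False: x2 = False.

False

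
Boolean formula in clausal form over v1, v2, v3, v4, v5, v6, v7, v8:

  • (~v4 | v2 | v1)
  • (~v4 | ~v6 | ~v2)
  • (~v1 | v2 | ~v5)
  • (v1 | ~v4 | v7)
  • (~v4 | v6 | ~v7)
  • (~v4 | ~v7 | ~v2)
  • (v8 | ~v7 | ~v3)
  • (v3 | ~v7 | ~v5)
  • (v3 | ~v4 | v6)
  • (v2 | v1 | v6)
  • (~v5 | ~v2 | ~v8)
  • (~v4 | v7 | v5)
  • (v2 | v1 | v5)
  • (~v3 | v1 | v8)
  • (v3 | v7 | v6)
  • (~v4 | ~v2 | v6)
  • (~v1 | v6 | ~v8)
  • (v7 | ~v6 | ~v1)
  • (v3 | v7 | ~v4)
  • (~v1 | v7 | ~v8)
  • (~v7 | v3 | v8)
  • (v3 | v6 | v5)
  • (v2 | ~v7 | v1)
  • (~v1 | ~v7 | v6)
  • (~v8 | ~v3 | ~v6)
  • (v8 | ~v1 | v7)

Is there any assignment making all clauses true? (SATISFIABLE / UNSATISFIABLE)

SATISFIABLE

Pure literal: v4 appears only negated; assign v4 = False.
Try v1 = False.
Try v2 = True.
For the remaining variables, v3 = False, v5 = False, v6 = True, v7 = False, v8 = False works.
So v1=0, v2=1, v3=0, v4=0, v5=0, v6=1, v7=0, v8=0 is a satisfying assignment.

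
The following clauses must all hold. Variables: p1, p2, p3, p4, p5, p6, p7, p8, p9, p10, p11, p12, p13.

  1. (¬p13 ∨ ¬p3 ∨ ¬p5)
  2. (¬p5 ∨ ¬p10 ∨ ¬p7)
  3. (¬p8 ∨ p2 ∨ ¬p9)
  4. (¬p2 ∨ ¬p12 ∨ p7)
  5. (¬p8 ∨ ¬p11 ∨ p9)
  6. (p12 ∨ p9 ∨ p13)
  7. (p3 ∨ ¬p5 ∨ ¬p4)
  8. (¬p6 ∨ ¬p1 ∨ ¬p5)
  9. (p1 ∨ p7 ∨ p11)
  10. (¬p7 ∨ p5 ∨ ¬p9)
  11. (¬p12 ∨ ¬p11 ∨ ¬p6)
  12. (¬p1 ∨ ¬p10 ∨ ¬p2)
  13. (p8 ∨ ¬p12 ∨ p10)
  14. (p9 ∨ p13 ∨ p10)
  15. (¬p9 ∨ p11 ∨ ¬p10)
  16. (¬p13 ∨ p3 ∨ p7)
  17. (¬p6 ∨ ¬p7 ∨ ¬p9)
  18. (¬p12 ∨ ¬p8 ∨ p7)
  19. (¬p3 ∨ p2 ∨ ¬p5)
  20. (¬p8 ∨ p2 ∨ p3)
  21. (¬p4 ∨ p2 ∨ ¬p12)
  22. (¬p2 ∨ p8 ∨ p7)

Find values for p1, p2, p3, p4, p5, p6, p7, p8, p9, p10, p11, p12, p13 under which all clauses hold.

p1=False, p2=True, p3=False, p4=False, p5=False, p6=False, p7=False, p8=True, p9=True, p10=False, p11=True, p12=False, p13=False

Pure literal: p4 appears only negated; assign p4 = False.
Pure literal: p6 appears only negated; assign p6 = False.
Try p1 = False.
Branch on p2: take p2 = True.
The remaining clauses are satisfied by p3 = False, p5 = False, p7 = False, p8 = True, p9 = True, p10 = False, p11 = True, p12 = False, p13 = False.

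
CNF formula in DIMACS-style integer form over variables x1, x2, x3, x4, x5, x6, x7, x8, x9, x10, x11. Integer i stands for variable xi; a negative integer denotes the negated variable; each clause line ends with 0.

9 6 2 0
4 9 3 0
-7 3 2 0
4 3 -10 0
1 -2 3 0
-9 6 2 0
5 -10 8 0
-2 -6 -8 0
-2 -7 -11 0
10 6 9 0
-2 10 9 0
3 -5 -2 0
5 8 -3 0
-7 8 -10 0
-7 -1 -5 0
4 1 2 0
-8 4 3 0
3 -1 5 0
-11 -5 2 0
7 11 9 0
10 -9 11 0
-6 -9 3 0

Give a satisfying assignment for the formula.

x1=T, x2=F, x3=T, x4=F, x5=T, x6=T, x7=F, x8=F, x9=T, x10=T, x11=F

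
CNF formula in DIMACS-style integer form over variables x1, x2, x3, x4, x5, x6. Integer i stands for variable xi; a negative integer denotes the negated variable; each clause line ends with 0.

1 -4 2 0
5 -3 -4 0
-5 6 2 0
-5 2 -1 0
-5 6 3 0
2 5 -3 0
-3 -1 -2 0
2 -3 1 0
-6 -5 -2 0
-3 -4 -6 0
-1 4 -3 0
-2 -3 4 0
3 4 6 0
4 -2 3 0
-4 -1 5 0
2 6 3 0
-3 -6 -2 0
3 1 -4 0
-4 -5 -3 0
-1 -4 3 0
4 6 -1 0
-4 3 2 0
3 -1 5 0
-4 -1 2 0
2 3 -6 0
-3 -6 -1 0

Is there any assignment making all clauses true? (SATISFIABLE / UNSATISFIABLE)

x3 = True:
  x2 = True:
    propagation gives x1=False, x4=True, x5=True; an empty clause results — contradiction.
  x2 = False:
    propagation gives x5=True, x6=True, x1=False; an empty clause results — contradiction.
x3 = False:
  x2 = True:
    propagation gives x4=True, x1=True; an empty clause results — contradiction.
  x2 = False:
    propagation gives x6=True; an empty clause results — contradiction.
Every branch closes, so no satisfying assignment exists.

UNSATISFIABLE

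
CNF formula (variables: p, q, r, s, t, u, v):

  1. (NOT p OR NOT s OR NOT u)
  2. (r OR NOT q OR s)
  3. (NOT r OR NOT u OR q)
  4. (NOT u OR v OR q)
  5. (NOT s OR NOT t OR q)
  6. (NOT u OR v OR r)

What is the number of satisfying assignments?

Split on q, then u.
  q=T, u=T: t free; 7 ways for (p,r,s,v) × 2^1 = 14.
  q=T, u=F: p, t, v free; 3 ways for (r,s) × 2^3 = 24.
  q=F, u=T: 5 of the 32 assignments to (p,r,s,t,v) work.
  q=F, u=F: p, r, v free; 3 ways for (s,t) × 2^3 = 24.
Total: 14 + 24 + 5 + 24 = 67.

67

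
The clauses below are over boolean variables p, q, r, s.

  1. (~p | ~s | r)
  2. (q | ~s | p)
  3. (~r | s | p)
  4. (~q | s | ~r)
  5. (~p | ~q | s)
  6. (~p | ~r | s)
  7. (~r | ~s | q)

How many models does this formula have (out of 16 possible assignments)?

6

Satisfying assignments:
  p=0 q=0 r=0 s=0
  p=0 q=1 r=0 s=0
  p=0 q=1 r=0 s=1
  p=0 q=1 r=1 s=1
  p=1 q=0 r=0 s=0
  p=1 q=1 r=1 s=1
That's 6 in total.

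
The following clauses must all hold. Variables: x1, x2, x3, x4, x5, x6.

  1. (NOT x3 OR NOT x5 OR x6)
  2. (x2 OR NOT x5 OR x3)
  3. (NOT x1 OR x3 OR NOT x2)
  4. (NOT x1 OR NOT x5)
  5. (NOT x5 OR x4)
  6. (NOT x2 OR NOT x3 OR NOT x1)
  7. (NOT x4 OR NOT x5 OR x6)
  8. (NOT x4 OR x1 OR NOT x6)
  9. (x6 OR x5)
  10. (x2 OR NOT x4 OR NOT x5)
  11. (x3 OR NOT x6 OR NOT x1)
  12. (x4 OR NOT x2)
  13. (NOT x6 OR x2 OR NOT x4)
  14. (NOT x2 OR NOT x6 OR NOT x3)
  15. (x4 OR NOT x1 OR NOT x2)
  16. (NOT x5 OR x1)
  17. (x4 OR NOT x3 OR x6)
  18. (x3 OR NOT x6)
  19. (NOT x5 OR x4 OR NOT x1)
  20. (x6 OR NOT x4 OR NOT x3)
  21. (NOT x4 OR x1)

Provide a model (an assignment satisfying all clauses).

Branch on x1: take x1 = True.
  then x5 is forced to False.
  then x6 is forced to True.
  then x3 is forced to True.
  then x2 is forced to False.
  then x4 is forced to False.
Every clause has at least one true literal under this assignment.
Check each clause:
  1. (NOT x5 OR NOT x3 OR x6) — NOT x5 is true.
  2. (x2 OR x3 OR NOT x5) — x3 is true.
  3. (NOT x1 OR NOT x2 OR x3) — x3 is true.
  4. (NOT x5 OR NOT x1) — NOT x5 is true.
  5. (NOT x5 OR x4) — NOT x5 is true.
  6. (NOT x3 OR NOT x2 OR NOT x1) — NOT x2 is true.
  7. (NOT x5 OR NOT x4 OR x6) — NOT x5 is true.
  8. (NOT x6 OR x1 OR NOT x4) — x1 is true.
  9. (x5 OR x6) — x6 is true.
  10. (NOT x4 OR x2 OR NOT x5) — NOT x5 is true.
  11. (NOT x1 OR NOT x6 OR x3) — x3 is true.
  12. (x4 OR NOT x2) — NOT x2 is true.
  13. (NOT x6 OR x2 OR NOT x4) — NOT x4 is true.
  14. (NOT x3 OR NOT x2 OR NOT x6) — NOT x2 is true.
  15. (NOT x1 OR x4 OR NOT x2) — NOT x2 is true.
  16. (x1 OR NOT x5) — x1 is true.
  17. (x6 OR x4 OR NOT x3) — x6 is true.
  18. (NOT x6 OR x3) — x3 is true.
  19. (NOT x1 OR x4 OR NOT x5) — NOT x5 is true.
  20. (NOT x4 OR NOT x3 OR x6) — NOT x4 is true.
  21. (x1 OR NOT x4) — x1 is true.

x1 = True, x2 = False, x3 = True, x4 = False, x5 = False, x6 = True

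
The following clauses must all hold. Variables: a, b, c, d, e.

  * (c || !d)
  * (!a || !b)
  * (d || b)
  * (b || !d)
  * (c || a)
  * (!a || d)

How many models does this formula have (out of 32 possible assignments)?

Satisfying assignments:
  a=F b=T c=T d=F e=F
  a=F b=T c=T d=F e=T
  a=F b=T c=T d=T e=F
  a=F b=T c=T d=T e=T
Count: 4.

4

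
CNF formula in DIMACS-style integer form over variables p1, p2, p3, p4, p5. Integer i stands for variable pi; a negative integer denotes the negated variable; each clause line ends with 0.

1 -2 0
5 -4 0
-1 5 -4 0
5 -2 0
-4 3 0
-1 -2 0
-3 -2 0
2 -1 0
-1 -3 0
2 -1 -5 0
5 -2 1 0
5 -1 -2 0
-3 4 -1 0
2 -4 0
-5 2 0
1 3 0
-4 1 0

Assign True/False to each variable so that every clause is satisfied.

Try p1 = False.
  then p2 is forced to False.
  then p4 is forced to False.
  then p5 is forced to False.
  then p3 is forced to True.

p1=F  p2=F  p3=T  p4=F  p5=F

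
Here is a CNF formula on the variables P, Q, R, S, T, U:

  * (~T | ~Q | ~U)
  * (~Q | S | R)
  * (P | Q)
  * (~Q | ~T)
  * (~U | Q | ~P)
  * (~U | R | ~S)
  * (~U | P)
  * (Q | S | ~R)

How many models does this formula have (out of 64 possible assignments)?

14

Split on Q, then U.
  Q=1, U=1: remaining (P,R,S,T) ∈ {(1,1,0,0); (1,1,1,0)} — 2.
  Q=1, U=0: P free; 3 ways for (R,S,T) × 2^1 = 6.
  Q=0, U=1: a clause becomes empty — 0.
  Q=0, U=0: T free; 3 ways for (P,R,S) × 2^1 = 6.
Total: 2 + 6 + 0 + 6 = 14.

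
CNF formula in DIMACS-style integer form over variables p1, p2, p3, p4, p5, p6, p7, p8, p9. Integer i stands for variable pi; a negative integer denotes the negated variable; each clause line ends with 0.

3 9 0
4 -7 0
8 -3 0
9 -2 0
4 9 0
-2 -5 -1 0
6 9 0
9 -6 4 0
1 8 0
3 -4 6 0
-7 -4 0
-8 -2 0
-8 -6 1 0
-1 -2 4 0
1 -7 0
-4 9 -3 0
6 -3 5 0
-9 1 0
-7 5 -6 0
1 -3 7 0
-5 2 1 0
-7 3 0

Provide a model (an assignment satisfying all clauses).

Branch on p1: take p1 = True.
Set p2 = False and propagate.
Branch on p3: take p3 = False.
  then p9 is forced to True.
  then p7 is forced to False.
For the remaining variables, p4 = True, p5 = True, p6 = True, p8 = True works.

p1=1  p2=0  p3=0  p4=1  p5=1  p6=1  p7=0  p8=1  p9=1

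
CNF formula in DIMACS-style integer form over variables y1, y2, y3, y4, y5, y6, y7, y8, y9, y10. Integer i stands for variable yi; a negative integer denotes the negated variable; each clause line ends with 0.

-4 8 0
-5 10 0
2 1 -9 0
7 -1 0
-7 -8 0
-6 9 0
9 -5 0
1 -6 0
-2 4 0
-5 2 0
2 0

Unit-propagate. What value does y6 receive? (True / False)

False

(y2) is a unit clause: y2 = True.
(!y2 || y4) with y2 = True leaves only y4, so y4 = True.
In (!y4 || y8), !y4 is now false; y8 must hold, so y8 = True.
(!y8 || !y7): since y8 = True, the clause reduces to (!y7). y7 = False.
(!y1 || y7): since y7 = False, the clause reduces to (!y1). y1 = False.
(y1 || !y6) with y1 = False leaves only !y6, so y6 = False.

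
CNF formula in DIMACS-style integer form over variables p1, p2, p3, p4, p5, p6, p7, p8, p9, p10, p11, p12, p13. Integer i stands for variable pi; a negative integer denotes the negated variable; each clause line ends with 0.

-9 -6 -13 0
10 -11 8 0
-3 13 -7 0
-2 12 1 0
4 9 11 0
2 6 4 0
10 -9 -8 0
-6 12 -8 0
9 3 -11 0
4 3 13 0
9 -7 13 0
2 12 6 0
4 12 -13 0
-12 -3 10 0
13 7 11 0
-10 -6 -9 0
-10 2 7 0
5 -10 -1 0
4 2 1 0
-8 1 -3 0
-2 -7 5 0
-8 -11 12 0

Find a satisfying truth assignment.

p1 = False  p2 = False  p3 = False  p4 = True  p5 = True  p6 = False  p7 = True  p8 = True  p9 = True  p10 = True  p11 = True  p12 = True  p13 = False

Check each clause:
  1. (NOT p13 OR NOT p6 OR NOT p9) — NOT p6 is true.
  2. (p8 OR p10 OR NOT p11) — p8 is true.
  3. (NOT p3 OR NOT p7 OR p13) — NOT p3 is true.
  4. (NOT p2 OR p1 OR p12) — p12 is true.
  5. (p11 OR p4 OR p9) — p9 is true.
  6. (p6 OR p4 OR p2) — p4 is true.
  7. (NOT p9 OR NOT p8 OR p10) — p10 is true.
  8. (p12 OR NOT p8 OR NOT p6) — NOT p6 is true.
  9. (p9 OR p3 OR NOT p11) — p9 is true.
  10. (p3 OR p4 OR p13) — p4 is true.
  11. (p13 OR p9 OR NOT p7) — p9 is true.
  12. (p6 OR p12 OR p2) — p12 is true.
  13. (p12 OR NOT p13 OR p4) — NOT p13 is true.
  14. (NOT p3 OR NOT p12 OR p10) — p10 is true.
  15. (p7 OR p13 OR p11) — p11 is true.
  16. (NOT p10 OR NOT p6 OR NOT p9) — NOT p6 is true.
  17. (p7 OR NOT p10 OR p2) — p7 is true.
  18. (NOT p1 OR NOT p10 OR p5) — p5 is true.
  19. (p4 OR p2 OR p1) — p4 is true.
  20. (NOT p8 OR p1 OR NOT p3) — NOT p3 is true.
  21. (NOT p2 OR NOT p7 OR p5) — p5 is true.
  22. (NOT p8 OR p12 OR NOT p11) — p12 is true.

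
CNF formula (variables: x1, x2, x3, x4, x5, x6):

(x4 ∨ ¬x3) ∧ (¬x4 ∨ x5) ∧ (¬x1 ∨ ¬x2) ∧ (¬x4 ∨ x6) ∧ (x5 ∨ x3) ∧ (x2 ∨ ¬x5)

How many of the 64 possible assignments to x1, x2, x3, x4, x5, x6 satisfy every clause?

4

The models are:
  x1=F x2=T x3=F x4=F x5=T x6=F
  x1=F x2=T x3=F x4=F x5=T x6=T
  x1=F x2=T x3=F x4=T x5=T x6=T
  x1=F x2=T x3=T x4=T x5=T x6=T
That's 4 in total.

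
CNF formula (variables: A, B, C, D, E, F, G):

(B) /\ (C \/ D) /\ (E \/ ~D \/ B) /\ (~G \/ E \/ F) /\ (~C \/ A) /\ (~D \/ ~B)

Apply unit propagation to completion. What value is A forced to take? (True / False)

Unit clause (B) sets B = True.
(~D \/ ~B) with B = True leaves only ~D, so D = False.
(D \/ C): since D = False, the clause reduces to (C). C = True.
(~C \/ A) with C = True leaves only A, so A = True.

True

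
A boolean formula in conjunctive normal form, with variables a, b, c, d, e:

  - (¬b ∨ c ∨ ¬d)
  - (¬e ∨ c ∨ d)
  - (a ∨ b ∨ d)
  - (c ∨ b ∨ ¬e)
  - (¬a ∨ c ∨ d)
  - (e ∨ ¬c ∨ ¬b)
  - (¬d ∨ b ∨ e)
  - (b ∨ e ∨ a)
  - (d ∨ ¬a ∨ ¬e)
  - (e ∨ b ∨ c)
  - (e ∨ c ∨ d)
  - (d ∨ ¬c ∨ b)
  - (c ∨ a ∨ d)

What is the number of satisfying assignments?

5

Satisfying assignments:
  a=0 b=0 c=1 d=1 e=1
  a=0 b=1 c=1 d=0 e=1
  a=0 b=1 c=1 d=1 e=1
  a=1 b=0 c=1 d=1 e=1
  a=1 b=1 c=1 d=1 e=1
Count: 5.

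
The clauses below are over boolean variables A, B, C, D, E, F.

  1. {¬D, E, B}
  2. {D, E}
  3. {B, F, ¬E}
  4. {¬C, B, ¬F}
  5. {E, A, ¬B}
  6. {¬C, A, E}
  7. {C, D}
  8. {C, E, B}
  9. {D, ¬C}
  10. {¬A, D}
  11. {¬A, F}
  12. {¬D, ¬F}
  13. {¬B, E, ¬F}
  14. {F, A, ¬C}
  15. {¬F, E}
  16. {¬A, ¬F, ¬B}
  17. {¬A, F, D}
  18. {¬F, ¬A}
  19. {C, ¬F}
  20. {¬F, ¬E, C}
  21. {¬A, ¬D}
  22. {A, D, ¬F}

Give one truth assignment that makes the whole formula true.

A=False, B=True, C=False, D=True, E=True, F=False

Check each clause:
  1. {E, ¬D, B} — B is true.
  2. {E, D} — D is true.
  3. {B, ¬E, F} — B is true.
  4. {B, ¬F, ¬C} — B is true.
  5. {A, E, ¬B} — E is true.
  6. {¬C, A, E} — ¬C is true.
  7. {C, D} — D is true.
  8. {B, C, E} — B is true.
  9. {¬C, D} — D is true.
  10. {D, ¬A} — D is true.
  11. {F, ¬A} — ¬A is true.
  12. {¬D, ¬F} — ¬F is true.
  13. {E, ¬F, ¬B} — ¬F is true.
  14. {¬C, A, F} — ¬C is true.
  15. {E, ¬F} — ¬F is true.
  16. {¬A, ¬F, ¬B} — ¬F is true.
  17. {F, ¬A, D} — D is true.
  18. {¬A, ¬F} — ¬F is true.
  19. {¬F, C} — ¬F is true.
  20. {C, ¬E, ¬F} — ¬F is true.
  21. {¬D, ¬A} — ¬A is true.
  22. {¬F, A, D} — ¬F is true.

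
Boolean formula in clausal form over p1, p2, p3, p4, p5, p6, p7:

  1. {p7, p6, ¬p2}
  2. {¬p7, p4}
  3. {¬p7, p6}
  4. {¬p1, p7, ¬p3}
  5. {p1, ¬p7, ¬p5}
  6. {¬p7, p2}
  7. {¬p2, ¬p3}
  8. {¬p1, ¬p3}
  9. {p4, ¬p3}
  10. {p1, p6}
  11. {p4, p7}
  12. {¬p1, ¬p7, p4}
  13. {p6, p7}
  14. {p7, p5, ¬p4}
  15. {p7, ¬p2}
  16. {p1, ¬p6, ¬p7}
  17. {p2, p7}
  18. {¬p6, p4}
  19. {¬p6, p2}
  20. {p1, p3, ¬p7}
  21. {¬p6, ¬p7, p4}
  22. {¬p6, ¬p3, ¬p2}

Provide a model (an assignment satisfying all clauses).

p1=T, p2=T, p3=F, p4=T, p5=F, p6=T, p7=T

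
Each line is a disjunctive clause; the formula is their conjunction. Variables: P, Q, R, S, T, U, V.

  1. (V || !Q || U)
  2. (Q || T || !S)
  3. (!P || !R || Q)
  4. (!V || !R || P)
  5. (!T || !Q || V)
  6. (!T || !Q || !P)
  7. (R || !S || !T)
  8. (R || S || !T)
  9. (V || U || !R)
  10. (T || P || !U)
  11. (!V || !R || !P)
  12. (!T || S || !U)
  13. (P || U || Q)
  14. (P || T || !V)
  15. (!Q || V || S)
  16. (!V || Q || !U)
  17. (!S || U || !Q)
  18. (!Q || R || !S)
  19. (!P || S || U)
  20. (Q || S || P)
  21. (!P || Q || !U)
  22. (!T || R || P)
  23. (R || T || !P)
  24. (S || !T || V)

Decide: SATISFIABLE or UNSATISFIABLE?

SATISFIABLE

Set P = True and propagate.
Branch on Q: take Q = True.
  then T is forced to False.
  then R is forced to True.
  then V is forced to False.
  then U is forced to True.
  then S is forced to True.
Every clause has at least one true literal under this assignment.
So P = T  Q = T  R = T  S = T  T = F  U = T  V = F is a satisfying assignment.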